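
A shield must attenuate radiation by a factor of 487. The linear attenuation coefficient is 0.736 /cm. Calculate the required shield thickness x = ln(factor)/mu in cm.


x = ln(factor) / mu
x = ln(487) / 0.736
x = 8.4080 cm

8.4080


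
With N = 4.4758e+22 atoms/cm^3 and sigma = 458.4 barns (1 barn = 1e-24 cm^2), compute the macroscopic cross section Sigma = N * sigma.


Sigma = N * sigma_barns * 1e-24
Sigma = 4.4758e+22 * 458.4 * 1e-24
Sigma = 20.517 /cm

20.517


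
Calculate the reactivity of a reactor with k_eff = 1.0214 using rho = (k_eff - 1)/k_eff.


rho = (k_eff - 1) / k_eff
rho = (1.0214 - 1) / 1.0214
rho = 0.020952

0.020952


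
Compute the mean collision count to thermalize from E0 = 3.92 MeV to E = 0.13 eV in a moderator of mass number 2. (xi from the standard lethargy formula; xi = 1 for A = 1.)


xi = 1 + (A-1)^2/(2A)*ln((A-1)/(A+1)) = 0.7253469 (for A = 2)
n = ln(E0/E) / xi
n = ln(3.92e6 / 0.13) / 0.7253469
n = ln(3.015385e+07) / 0.7253469 = 23.743

23.743


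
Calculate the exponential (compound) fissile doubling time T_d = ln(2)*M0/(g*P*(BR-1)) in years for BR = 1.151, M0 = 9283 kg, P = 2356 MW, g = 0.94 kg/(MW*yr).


Breeding gain G = BR - 1 = 1.151 - 1 = 0.151
Fissile production rate = g * P * G = 0.94 * 2356 * 0.151 = 334.41064 kg/yr
T_d = ln(2) * M0 / (g * P * G)
T_d = ln(2) * 9283 / 334.41064 = 19.241 yr

19.241


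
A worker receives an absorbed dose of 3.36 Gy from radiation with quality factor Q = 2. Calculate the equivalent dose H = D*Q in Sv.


H = D * Q
H = 3.36 * 2
H = 6.7200 Sv

6.7200


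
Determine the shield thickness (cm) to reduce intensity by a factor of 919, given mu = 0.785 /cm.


x = ln(factor) / mu
x = ln(919) / 0.785
x = 8.6921 cm

8.6921


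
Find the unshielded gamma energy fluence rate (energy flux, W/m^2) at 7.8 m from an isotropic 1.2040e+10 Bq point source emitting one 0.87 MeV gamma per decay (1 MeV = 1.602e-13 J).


psi = A * E * 1.602e-13 / (4*pi*r^2)
psi = 1.2040e+10 * 0.87 * 1.602e-13 / (4*pi*7.8^2)
psi = 2.1949e-06 W/m^2

2.1949e-06


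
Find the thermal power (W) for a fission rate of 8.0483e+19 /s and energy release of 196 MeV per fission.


P = fission_rate * E_MeV * 1.602e-13
P = 8.0483e+19 * 196 * 1.602e-13
P = 2.5271e+09 W

2.5271e+09


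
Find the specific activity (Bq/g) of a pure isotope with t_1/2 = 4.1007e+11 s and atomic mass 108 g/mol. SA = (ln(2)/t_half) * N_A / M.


lambda = ln(2) / t_half = ln(2) / 4.1007e+11 = 1.690314e-12 /s
SA = lambda * N_A / M
SA = 1.690314e-12 * 6.022e23 / 108
SA = 9.4251e+09 Bq/g

9.4251e+09


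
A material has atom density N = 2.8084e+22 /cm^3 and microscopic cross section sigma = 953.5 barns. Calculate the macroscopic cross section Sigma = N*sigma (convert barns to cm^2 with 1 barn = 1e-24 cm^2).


Sigma = N * sigma_barns * 1e-24
Sigma = 2.8084e+22 * 953.5 * 1e-24
Sigma = 26.778 /cm

26.778


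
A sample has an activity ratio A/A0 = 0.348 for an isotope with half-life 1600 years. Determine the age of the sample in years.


lambda = ln(2) / t_half = ln(2) / 1600 = 4.332170e-04 /yr
t = -ln(A/A0) / lambda
t = -ln(0.348) / 4.332170e-04
t = 2436.5 yr

2436.5


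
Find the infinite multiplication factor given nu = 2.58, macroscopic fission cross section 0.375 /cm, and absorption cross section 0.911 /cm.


k_inf = nu * Sigma_f / Sigma_a
k_inf = 2.58 * 0.375 / 0.911
k_inf = 1.0620

1.0620


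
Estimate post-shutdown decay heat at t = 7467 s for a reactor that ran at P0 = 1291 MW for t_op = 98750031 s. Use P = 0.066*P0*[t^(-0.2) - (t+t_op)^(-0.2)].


P/P0 = 0.066 * [t^(-0.2) - (t + t_op)^(-0.2)]
P/P0 = 0.066 * [7467^(-0.2) - (7467 + 98750031)^(-0.2)]
P/P0 = 0.066 * [0.1680238 - 0.02518175] = 0.009427575
P = 1291 * 0.009427575 = 12.171 MW

12.171


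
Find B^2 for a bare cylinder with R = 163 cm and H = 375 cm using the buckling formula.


B^2 = (2.405/R)^2 + (pi/H)^2
B^2 = (2.405/163)^2 + (pi/375)^2
B^2 = 2.8788e-04 /cm^2

2.8788e-04


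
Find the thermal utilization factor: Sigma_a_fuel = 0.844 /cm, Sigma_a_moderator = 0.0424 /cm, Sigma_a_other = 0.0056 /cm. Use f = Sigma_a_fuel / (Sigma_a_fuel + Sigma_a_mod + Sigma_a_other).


f = Sigma_a_fuel / (Sigma_a_fuel + Sigma_a_mod + Sigma_a_other)
f = 0.844 / (0.844 + 0.0424 + 0.0056)
f = 0.94619

0.94619


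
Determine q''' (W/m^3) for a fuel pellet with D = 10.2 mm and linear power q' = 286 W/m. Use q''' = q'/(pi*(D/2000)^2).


r = D / 2 / 1000 = 10.2 / 2 / 1000 = 0.0051 m
q''' = q' / (pi * r^2)
q''' = 286 / (pi * 0.0051^2)
q''' = 3.5001e+06 W/m^3

3.5001e+06


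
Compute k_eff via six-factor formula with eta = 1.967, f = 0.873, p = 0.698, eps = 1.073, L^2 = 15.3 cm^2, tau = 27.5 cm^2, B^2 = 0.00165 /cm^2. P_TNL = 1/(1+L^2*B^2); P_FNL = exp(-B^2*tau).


k_inf = eta*f*p*eps = 1.967*0.873*0.698*1.073 = 1.286097
P_TNL = 1/(1 + L^2*B^2) = 1/(1 + 15.3*0.00165) = 0.9753766
P_FNL = exp(-B^2*tau) = exp(-0.00165*27.5) = 0.9556390
k_eff = k_inf * P_TNL * P_FNL = 1.286097 * 0.9753766 * 0.9556390
k_eff = 1.1988

1.1988


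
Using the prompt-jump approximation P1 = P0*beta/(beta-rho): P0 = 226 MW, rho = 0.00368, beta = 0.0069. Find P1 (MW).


P1/P0 = beta / (beta - rho)
P1/P0 = 0.0069 / (0.0069 - 0.00368) = 2.142857
P1 = 226 * 2.142857 = 484.29 MW

484.29


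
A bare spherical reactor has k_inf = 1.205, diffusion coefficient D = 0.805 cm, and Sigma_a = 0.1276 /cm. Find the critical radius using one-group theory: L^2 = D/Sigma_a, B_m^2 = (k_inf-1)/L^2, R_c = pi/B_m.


L^2 = D / Sigma_a = 0.805 / 0.1276 = 6.308777 cm^2
B_m^2 = (k_inf - 1) / L^2 = (1.205 - 1) / 6.308777 = 0.03249441 /cm^2
For a bare sphere: B_g = pi/R, so R_c = pi / sqrt(B_m^2)
R_c = pi / sqrt(0.03249441) = 17.428 cm

17.428


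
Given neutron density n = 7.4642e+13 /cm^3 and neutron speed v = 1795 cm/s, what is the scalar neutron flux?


phi = n * v
phi = 7.4642e+13 * 1795
phi = 1.3398e+17 /cm^2/s

1.3398e+17


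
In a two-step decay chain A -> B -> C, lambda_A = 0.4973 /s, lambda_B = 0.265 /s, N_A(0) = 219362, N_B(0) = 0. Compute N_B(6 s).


N_B(t) = lambda_A * N_A0 / (lambda_B - lambda_A) * [exp(-lambda_A*t) - exp(-lambda_B*t)]
exp(-0.4973*6) = 0.05060019; exp(-0.265*6) = 0.2039256
N_B = 0.4973 * 219362 / (0.265 - 0.4973) * (0.05060019 - 0.2039256)
N_B = 72002

72002


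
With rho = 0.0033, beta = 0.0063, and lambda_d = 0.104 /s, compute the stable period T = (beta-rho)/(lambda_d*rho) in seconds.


T = (beta - rho) / (lambda_d * rho)
T = (0.0063 - 0.0033) / (0.104 * 0.0033)
T = 8.7413 s

8.7413


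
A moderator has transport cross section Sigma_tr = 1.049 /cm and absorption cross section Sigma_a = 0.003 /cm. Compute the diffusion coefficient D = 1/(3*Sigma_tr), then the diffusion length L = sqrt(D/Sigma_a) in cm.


D = 1 / (3 * Sigma_tr) = 1 / (3 * 1.049) = 0.3177629 cm
L = sqrt(D / Sigma_a)
L = sqrt(0.3177629 / 0.003)
L = 10.292 cm

10.292


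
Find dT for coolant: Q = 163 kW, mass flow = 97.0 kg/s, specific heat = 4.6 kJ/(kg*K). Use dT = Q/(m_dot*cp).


dT = Q / (m_dot * cp)
dT = 163 / (97.0 * 4.6)
dT = 0.36531 C

0.36531


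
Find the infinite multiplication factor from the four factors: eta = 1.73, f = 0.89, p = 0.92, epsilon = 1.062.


k_inf = eta * f * p * epsilon
k_inf = 1.73 * 0.89 * 0.92 * 1.062
k_inf = 1.5043

1.5043


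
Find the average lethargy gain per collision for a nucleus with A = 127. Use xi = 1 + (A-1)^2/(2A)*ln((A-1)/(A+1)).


xi = 1 + (A-1)^2/(2A) * ln((A-1)/(A+1))
xi = 1 + (127-1)^2/(2*127) * ln((127-1)/(127 +1))
xi = 0.015666

0.015666


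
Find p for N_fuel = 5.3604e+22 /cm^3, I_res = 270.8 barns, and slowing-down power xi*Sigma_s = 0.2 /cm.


p = exp(-N * I * 1e-24 / (xi*Sigma_s))
p = exp(-5.3604e+22 * 270.8 * 1e-24 / 0.2)
p = 3.0129e-32

3.0129e-32


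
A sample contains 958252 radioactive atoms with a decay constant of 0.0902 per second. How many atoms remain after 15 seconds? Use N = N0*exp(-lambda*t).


N = N0 * exp(-lambda * t)
N = 958252 * exp(-0.0902 * 15)
N = 247673

247673


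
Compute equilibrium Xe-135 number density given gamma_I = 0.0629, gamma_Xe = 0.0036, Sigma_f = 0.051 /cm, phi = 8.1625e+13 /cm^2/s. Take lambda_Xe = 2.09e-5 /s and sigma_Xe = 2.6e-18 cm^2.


Xe_eq = (gamma_I + gamma_Xe) * Sigma_f * phi / (lambda_Xe + sigma_Xe * phi)
Numerator = (0.0629 + 0.0036) * 0.051 * 8.1625e+13 = 2.768312e+11
Denominator = 2.09e-5 + 2.6e-18 * 8.1625e+13 = 2.331250e-04
Xe_eq = 2.768312e+11 / 2.331250e-04 = 1.1875e+15 /cm^3

1.1875e+15


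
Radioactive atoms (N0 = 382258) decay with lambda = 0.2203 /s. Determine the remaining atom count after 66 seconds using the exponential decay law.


N = N0 * exp(-lambda * t)
N = 382258 * exp(-0.2203 * 66)
N = 0.18527

0.18527


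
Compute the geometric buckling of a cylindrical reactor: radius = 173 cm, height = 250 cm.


B^2 = (2.405/R)^2 + (pi/H)^2
B^2 = (2.405/173)^2 + (pi/250)^2
B^2 = 3.5117e-04 /cm^2

3.5117e-04


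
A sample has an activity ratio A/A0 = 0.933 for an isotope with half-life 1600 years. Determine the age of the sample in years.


lambda = ln(2) / t_half = ln(2) / 1600 = 4.332170e-04 /yr
t = -ln(A/A0) / lambda
t = -ln(0.933) / 4.332170e-04
t = 160.08 yr

160.08


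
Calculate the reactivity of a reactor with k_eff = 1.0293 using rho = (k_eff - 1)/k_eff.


rho = (k_eff - 1) / k_eff
rho = (1.0293 - 1) / 1.0293
rho = 0.028466

0.028466


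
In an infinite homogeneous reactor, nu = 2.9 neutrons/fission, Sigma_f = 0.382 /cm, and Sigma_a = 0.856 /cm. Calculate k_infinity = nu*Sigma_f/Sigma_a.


k_inf = nu * Sigma_f / Sigma_a
k_inf = 2.9 * 0.382 / 0.856
k_inf = 1.2942

1.2942


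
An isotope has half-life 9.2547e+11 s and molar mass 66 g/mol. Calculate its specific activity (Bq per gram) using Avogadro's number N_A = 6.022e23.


lambda = ln(2) / t_half = ln(2) / 9.2547e+11 = 7.489677e-13 /s
SA = lambda * N_A / M
SA = 7.489677e-13 * 6.022e23 / 66
SA = 6.8338e+09 Bq/g

6.8338e+09


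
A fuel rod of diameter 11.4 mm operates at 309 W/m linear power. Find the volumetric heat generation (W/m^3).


r = D / 2 / 1000 = 11.4 / 2 / 1000 = 0.0057 m
q''' = q' / (pi * r^2)
q''' = 309 / (pi * 0.0057^2)
q''' = 3.0273e+06 W/m^3

3.0273e+06


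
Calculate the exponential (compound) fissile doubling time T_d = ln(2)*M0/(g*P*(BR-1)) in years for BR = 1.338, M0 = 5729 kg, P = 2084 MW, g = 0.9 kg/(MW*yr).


Breeding gain G = BR - 1 = 1.338 - 1 = 0.338
Fissile production rate = g * P * G = 0.9 * 2084 * 0.338 = 633.9528 kg/yr
T_d = ln(2) * M0 / (g * P * G)
T_d = ln(2) * 5729 / 633.9528 = 6.2639 yr

6.2639


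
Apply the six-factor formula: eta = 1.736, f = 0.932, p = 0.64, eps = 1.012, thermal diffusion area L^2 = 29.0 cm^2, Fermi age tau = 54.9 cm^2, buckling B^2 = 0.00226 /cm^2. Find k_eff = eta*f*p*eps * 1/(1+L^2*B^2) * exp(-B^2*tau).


k_inf = eta*f*p*eps = 1.736*0.932*0.64*1.012 = 1.047915
P_TNL = 1/(1 + L^2*B^2) = 1/(1 + 29.0*0.00226) = 0.9384913
P_FNL = exp(-B^2*tau) = exp(-0.00226*54.9) = 0.8833145
k_eff = k_inf * P_TNL * P_FNL = 1.047915 * 0.9384913 * 0.8833145
k_eff = 0.86870

0.86870


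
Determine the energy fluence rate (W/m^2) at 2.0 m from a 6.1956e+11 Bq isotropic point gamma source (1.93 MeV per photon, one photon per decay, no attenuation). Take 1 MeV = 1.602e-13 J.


psi = A * E * 1.602e-13 / (4*pi*r^2)
psi = 6.1956e+11 * 1.93 * 1.602e-13 / (4*pi*2.0^2)
psi = 0.0038110 W/m^2

0.0038110


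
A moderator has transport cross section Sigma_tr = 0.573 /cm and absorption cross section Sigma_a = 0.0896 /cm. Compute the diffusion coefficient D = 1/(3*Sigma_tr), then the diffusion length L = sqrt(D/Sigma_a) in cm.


D = 1 / (3 * Sigma_tr) = 1 / (3 * 0.573) = 0.5817336 cm
L = sqrt(D / Sigma_a)
L = sqrt(0.5817336 / 0.0896)
L = 2.5481 cm

2.5481


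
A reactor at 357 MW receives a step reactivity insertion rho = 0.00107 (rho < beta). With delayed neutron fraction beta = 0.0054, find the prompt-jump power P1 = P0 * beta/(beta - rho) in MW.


P1/P0 = beta / (beta - rho)
P1/P0 = 0.0054 / (0.0054 - 0.00107) = 1.247113
P1 = 357 * 1.247113 = 445.22 MW

445.22


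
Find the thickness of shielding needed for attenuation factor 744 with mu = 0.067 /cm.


x = ln(factor) / mu
x = ln(744) / 0.067
x = 98.687 cm

98.687


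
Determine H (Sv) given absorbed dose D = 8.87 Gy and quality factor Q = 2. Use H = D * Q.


H = D * Q
H = 8.87 * 2
H = 17.740 Sv

17.740


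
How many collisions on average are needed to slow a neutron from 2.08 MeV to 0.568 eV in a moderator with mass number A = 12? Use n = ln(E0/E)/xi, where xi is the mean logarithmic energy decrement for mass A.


xi = 1 + (A-1)^2/(2A)*ln((A-1)/(A+1)) = 0.1577690 (for A = 12)
n = ln(E0/E) / xi
n = ln(2.08e6 / 0.568) / 0.1577690
n = ln(3.661972e+06) / 0.1577690 = 95.795

95.795


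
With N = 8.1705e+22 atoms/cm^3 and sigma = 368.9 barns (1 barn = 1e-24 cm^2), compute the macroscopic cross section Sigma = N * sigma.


Sigma = N * sigma_barns * 1e-24
Sigma = 8.1705e+22 * 368.9 * 1e-24
Sigma = 30.141 /cm

30.141


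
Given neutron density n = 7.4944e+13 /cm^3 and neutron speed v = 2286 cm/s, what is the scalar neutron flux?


phi = n * v
phi = 7.4944e+13 * 2286
phi = 1.7132e+17 /cm^2/s

1.7132e+17


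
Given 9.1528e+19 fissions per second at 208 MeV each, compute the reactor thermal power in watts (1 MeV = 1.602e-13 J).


P = fission_rate * E_MeV * 1.602e-13
P = 9.1528e+19 * 208 * 1.602e-13
P = 3.0499e+09 W

3.0499e+09


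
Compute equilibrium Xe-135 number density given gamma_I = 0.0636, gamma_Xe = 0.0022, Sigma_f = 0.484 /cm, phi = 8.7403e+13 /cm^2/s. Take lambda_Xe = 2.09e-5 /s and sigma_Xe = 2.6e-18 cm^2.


Xe_eq = (gamma_I + gamma_Xe) * Sigma_f * phi / (lambda_Xe + sigma_Xe * phi)
Numerator = (0.0636 + 0.0022) * 0.484 * 8.7403e+13 = 2.783541e+12
Denominator = 2.09e-5 + 2.6e-18 * 8.7403e+13 = 2.481478e-04
Xe_eq = 2.783541e+12 / 2.481478e-04 = 1.1217e+16 /cm^3

1.1217e+16


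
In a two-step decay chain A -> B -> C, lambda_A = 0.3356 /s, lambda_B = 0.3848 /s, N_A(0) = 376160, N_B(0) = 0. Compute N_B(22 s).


N_B(t) = lambda_A * N_A0 / (lambda_B - lambda_A) * [exp(-lambda_A*t) - exp(-lambda_B*t)]
exp(-0.3356*22) = 6.216086e-04; exp(-0.3848*22) = 2.105895e-04
N_B = 0.3356 * 376160 / (0.3848 - 0.3356) * (6.216086e-04 - 2.105895e-04)
N_B = 1054.6

1054.6


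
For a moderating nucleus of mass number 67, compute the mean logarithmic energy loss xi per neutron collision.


xi = 1 + (A-1)^2/(2A) * ln((A-1)/(A+1))
xi = 1 + (67-1)^2/(2*67) * ln((67-1)/(67 +1))
xi = 0.029556

0.029556


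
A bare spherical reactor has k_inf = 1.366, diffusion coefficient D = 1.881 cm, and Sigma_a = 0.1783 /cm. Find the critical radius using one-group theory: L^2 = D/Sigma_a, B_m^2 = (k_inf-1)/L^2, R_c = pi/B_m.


L^2 = D / Sigma_a = 1.881 / 0.1783 = 10.54964 cm^2
B_m^2 = (k_inf - 1) / L^2 = (1.366 - 1) / 10.54964 = 0.03469313 /cm^2
For a bare sphere: B_g = pi/R, so R_c = pi / sqrt(B_m^2)
R_c = pi / sqrt(0.03469313) = 16.867 cm

16.867


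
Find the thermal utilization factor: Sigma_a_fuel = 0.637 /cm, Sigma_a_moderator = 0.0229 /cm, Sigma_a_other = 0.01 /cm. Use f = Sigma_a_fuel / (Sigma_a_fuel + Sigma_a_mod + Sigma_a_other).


f = Sigma_a_fuel / (Sigma_a_fuel + Sigma_a_mod + Sigma_a_other)
f = 0.637 / (0.637 + 0.0229 + 0.01)
f = 0.95089

0.95089


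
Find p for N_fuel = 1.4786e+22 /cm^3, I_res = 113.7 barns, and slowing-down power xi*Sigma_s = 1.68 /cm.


p = exp(-N * I * 1e-24 / (xi*Sigma_s))
p = exp(-1.4786e+22 * 113.7 * 1e-24 / 1.68)
p = 0.36762

0.36762


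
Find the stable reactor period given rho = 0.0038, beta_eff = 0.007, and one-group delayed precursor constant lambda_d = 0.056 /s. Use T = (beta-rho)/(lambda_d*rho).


T = (beta - rho) / (lambda_d * rho)
T = (0.007 - 0.0038) / (0.056 * 0.0038)
T = 15.038 s

15.038


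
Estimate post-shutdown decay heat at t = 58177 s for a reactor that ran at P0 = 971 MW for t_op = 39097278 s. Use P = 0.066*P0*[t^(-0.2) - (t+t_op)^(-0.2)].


P/P0 = 0.066 * [t^(-0.2) - (t + t_op)^(-0.2)]
P/P0 = 0.066 * [58177^(-0.2) - (58177 + 39097278)^(-0.2)]
P/P0 = 0.066 * [0.1114422 - 0.03029992] = 0.005355390
P = 971 * 0.005355390 = 5.2001 MW

5.2001


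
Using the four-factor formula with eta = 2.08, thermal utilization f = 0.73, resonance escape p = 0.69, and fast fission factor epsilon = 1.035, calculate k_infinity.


k_inf = eta * f * p * epsilon
k_inf = 2.08 * 0.73 * 0.69 * 1.035
k_inf = 1.0844

1.0844


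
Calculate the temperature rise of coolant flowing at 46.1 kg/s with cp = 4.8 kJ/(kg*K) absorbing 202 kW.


dT = Q / (m_dot * cp)
dT = 202 / (46.1 * 4.8)
dT = 0.91287 C

0.91287


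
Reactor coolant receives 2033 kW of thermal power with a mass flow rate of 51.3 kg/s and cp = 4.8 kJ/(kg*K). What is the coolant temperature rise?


dT = Q / (m_dot * cp)
dT = 2033 / (51.3 * 4.8)
dT = 8.2562 C

8.2562


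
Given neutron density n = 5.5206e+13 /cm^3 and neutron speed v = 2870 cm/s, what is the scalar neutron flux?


phi = n * v
phi = 5.5206e+13 * 2870
phi = 1.5844e+17 /cm^2/s

1.5844e+17


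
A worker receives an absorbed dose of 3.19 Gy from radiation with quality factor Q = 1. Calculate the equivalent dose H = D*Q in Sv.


H = D * Q
H = 3.19 * 1
H = 3.1900 Sv

3.1900


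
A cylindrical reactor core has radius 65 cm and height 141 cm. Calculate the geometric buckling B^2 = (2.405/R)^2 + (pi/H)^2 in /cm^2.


B^2 = (2.405/R)^2 + (pi/H)^2
B^2 = (2.405/65)^2 + (pi/141)^2
B^2 = 0.0018654 /cm^2

0.0018654


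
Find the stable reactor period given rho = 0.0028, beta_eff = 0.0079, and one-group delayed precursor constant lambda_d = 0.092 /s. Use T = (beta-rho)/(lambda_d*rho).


T = (beta - rho) / (lambda_d * rho)
T = (0.0079 - 0.0028) / (0.092 * 0.0028)
T = 19.798 s

19.798


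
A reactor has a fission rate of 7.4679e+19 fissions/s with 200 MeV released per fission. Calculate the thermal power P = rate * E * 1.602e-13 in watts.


P = fission_rate * E_MeV * 1.602e-13
P = 7.4679e+19 * 200 * 1.602e-13
P = 2.3927e+09 W

2.3927e+09


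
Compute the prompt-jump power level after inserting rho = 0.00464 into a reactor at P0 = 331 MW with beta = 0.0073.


P1/P0 = beta / (beta - rho)
P1/P0 = 0.0073 / (0.0073 - 0.00464) = 2.744361
P1 = 331 * 2.744361 = 908.38 MW

908.38


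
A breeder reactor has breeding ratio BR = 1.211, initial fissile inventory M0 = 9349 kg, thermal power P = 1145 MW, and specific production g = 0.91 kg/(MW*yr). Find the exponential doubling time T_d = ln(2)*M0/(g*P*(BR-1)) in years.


Breeding gain G = BR - 1 = 1.211 - 1 = 0.211
Fissile production rate = g * P * G = 0.91 * 1145 * 0.211 = 219.85145 kg/yr
T_d = ln(2) * M0 / (g * P * G)
T_d = ln(2) * 9349 / 219.85145 = 29.476 yr

29.476


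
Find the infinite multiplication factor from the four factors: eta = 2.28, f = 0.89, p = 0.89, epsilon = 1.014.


k_inf = eta * f * p * epsilon
k_inf = 2.28 * 0.89 * 0.89 * 1.014
k_inf = 1.8313

1.8313


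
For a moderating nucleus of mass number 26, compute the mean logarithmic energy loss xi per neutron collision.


xi = 1 + (A-1)^2/(2A) * ln((A-1)/(A+1))
xi = 1 + (26-1)^2/(2*26) * ln((26-1)/(26 +1))
xi = 0.074987

0.074987


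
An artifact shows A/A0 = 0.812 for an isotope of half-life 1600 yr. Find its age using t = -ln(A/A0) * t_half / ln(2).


lambda = ln(2) / t_half = ln(2) / 1600 = 4.332170e-04 /yr
t = -ln(A/A0) / lambda
t = -ln(0.812) / 4.332170e-04
t = 480.72 yr

480.72


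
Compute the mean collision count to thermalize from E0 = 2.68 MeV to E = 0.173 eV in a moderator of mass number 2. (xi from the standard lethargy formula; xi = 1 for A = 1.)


xi = 1 + (A-1)^2/(2A)*ln((A-1)/(A+1)) = 0.7253469 (for A = 2)
n = ln(E0/E) / xi
n = ln(2.68e6 / 0.173) / 0.7253469
n = ln(1.549133e+07) / 0.7253469 = 22.825

22.825


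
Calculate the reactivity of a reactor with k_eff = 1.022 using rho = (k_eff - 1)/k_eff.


rho = (k_eff - 1) / k_eff
rho = (1.022 - 1) / 1.022
rho = 0.021526

0.021526


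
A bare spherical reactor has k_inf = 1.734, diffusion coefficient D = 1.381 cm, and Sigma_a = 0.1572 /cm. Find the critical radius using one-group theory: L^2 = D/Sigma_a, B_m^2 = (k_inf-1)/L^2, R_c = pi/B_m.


L^2 = D / Sigma_a = 1.381 / 0.1572 = 8.784987 cm^2
B_m^2 = (k_inf - 1) / L^2 = (1.734 - 1) / 8.784987 = 0.08355163 /cm^2
For a bare sphere: B_g = pi/R, so R_c = pi / sqrt(B_m^2)
R_c = pi / sqrt(0.08355163) = 10.869 cm

10.869


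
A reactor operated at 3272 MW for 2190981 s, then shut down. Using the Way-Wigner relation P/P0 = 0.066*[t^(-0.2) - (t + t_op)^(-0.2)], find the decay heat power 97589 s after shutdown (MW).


P/P0 = 0.066 * [t^(-0.2) - (t + t_op)^(-0.2)]
P/P0 = 0.066 * [97589^(-0.2) - (97589 + 2190981)^(-0.2)]
P/P0 = 0.066 * [0.1004893 - 0.05346717] = 0.003103461
P = 3272 * 0.003103461 = 10.155 MW

10.155


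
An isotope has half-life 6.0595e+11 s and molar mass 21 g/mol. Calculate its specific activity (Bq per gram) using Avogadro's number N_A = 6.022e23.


lambda = ln(2) / t_half = ln(2) / 6.0595e+11 = 1.143902e-12 /s
SA = lambda * N_A / M
SA = 1.143902e-12 * 6.022e23 / 21
SA = 3.2803e+10 Bq/g

3.2803e+10


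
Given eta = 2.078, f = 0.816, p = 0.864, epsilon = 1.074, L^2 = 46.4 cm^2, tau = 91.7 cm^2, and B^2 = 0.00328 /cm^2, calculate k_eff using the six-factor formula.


k_inf = eta*f*p*eps = 2.078*0.816*0.864*1.074 = 1.573453
P_TNL = 1/(1 + L^2*B^2) = 1/(1 + 46.4*0.00328) = 0.8679109
P_FNL = exp(-B^2*tau) = exp(-0.00328*91.7) = 0.7402436
k_eff = k_inf * P_TNL * P_FNL = 1.573453 * 0.8679109 * 0.7402436
k_eff = 1.0109

1.0109


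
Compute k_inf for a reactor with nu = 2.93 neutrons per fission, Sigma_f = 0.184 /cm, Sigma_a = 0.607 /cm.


k_inf = nu * Sigma_f / Sigma_a
k_inf = 2.93 * 0.184 / 0.607
k_inf = 0.88817

0.88817


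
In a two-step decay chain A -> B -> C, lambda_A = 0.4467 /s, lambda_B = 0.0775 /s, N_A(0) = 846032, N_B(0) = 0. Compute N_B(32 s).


N_B(t) = lambda_A * N_A0 / (lambda_B - lambda_A) * [exp(-lambda_A*t) - exp(-lambda_B*t)]
exp(-0.4467*32) = 6.194710e-07; exp(-0.0775*32) = 0.08374323
N_B = 0.4467 * 846032 / (0.0775 - 0.4467) * (6.194710e-07 - 0.08374323)
N_B = 85721

85721


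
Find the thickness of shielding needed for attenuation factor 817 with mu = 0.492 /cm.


x = ln(factor) / mu
x = ln(817) / 0.492
x = 13.629 cm

13.629


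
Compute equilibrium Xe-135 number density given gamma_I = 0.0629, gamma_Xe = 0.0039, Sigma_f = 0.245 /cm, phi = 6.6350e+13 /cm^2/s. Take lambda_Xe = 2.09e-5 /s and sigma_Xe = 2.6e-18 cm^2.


Xe_eq = (gamma_I + gamma_Xe) * Sigma_f * phi / (lambda_Xe + sigma_Xe * phi)
Numerator = (0.0629 + 0.0039) * 0.245 * 6.6350e+13 = 1.085884e+12
Denominator = 2.09e-5 + 2.6e-18 * 6.6350e+13 = 1.934100e-04
Xe_eq = 1.085884e+12 / 1.934100e-04 = 5.6144e+15 /cm^3

5.6144e+15


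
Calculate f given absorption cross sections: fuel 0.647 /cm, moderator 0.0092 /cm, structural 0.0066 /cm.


f = Sigma_a_fuel / (Sigma_a_fuel + Sigma_a_mod + Sigma_a_other)
f = 0.647 / (0.647 + 0.0092 + 0.0066)
f = 0.97616

0.97616


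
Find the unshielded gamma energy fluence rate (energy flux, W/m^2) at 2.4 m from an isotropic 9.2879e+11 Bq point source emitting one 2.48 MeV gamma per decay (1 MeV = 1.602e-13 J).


psi = A * E * 1.602e-13 / (4*pi*r^2)
psi = 9.2879e+11 * 2.48 * 1.602e-13 / (4*pi*2.4^2)
psi = 0.0050980 W/m^2

0.0050980


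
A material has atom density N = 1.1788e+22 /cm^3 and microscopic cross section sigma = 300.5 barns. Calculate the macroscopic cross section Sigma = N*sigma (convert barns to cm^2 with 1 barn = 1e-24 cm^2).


Sigma = N * sigma_barns * 1e-24
Sigma = 1.1788e+22 * 300.5 * 1e-24
Sigma = 3.5423 /cm

3.5423


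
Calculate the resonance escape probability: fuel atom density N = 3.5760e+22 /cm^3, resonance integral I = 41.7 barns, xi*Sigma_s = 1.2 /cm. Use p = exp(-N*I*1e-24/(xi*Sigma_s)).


p = exp(-N * I * 1e-24 / (xi*Sigma_s))
p = exp(-3.5760e+22 * 41.7 * 1e-24 / 1.2)
p = 0.28862

0.28862


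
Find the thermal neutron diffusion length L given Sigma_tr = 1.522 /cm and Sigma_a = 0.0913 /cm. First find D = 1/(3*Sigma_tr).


D = 1 / (3 * Sigma_tr) = 1 / (3 * 1.522) = 0.2190101 cm
L = sqrt(D / Sigma_a)
L = sqrt(0.2190101 / 0.0913)
L = 1.5488 cm

1.5488


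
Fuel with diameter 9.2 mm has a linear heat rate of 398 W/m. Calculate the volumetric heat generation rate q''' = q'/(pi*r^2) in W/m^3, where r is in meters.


r = D / 2 / 1000 = 9.2 / 2 / 1000 = 0.0046 m
q''' = q' / (pi * r^2)
q''' = 398 / (pi * 0.0046^2)
q''' = 5.9871e+06 W/m^3

5.9871e+06


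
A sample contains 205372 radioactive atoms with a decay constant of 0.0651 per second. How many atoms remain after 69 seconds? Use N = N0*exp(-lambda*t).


N = N0 * exp(-lambda * t)
N = 205372 * exp(-0.0651 * 69)
N = 2300.0

2300.0


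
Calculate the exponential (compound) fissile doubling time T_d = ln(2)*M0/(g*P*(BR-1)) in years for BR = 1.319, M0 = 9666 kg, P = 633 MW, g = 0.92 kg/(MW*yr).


Breeding gain G = BR - 1 = 1.319 - 1 = 0.319
Fissile production rate = g * P * G = 0.92 * 633 * 0.319 = 185.77284 kg/yr
T_d = ln(2) * M0 / (g * P * G)
T_d = ln(2) * 9666 / 185.77284 = 36.065 yr

36.065


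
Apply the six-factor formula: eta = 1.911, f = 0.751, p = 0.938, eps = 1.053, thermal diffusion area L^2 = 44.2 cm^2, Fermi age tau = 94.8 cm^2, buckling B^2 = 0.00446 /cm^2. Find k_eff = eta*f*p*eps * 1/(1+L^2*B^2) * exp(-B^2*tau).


k_inf = eta*f*p*eps = 1.911*0.751*0.938*1.053 = 1.417529
P_TNL = 1/(1 + L^2*B^2) = 1/(1 + 44.2*0.00446) = 0.8353298
P_FNL = exp(-B^2*tau) = exp(-0.00446*94.8) = 0.6552044
k_eff = k_inf * P_TNL * P_FNL = 1.417529 * 0.8353298 * 0.6552044
k_eff = 0.77583

0.77583


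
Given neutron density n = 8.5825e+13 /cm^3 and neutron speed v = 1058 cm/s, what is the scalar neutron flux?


phi = n * v
phi = 8.5825e+13 * 1058
phi = 9.0803e+16 /cm^2/s

9.0803e+16


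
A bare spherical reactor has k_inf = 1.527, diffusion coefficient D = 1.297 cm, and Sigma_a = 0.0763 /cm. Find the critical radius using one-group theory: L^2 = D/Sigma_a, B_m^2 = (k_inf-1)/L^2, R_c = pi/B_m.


L^2 = D / Sigma_a = 1.297 / 0.0763 = 16.99869 cm^2
B_m^2 = (k_inf - 1) / L^2 = (1.527 - 1) / 16.99869 = 0.03100239 /cm^2
For a bare sphere: B_g = pi/R, so R_c = pi / sqrt(B_m^2)
R_c = pi / sqrt(0.03100239) = 17.842 cm

17.842


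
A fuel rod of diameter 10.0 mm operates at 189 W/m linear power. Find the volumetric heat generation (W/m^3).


r = D / 2 / 1000 = 10.0 / 2 / 1000 = 0.005 m
q''' = q' / (pi * r^2)
q''' = 189 / (pi * 0.005^2)
q''' = 2.4064e+06 W/m^3

2.4064e+06


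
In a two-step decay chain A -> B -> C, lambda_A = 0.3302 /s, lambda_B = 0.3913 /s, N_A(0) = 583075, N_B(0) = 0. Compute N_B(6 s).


N_B(t) = lambda_A * N_A0 / (lambda_B - lambda_A) * [exp(-lambda_A*t) - exp(-lambda_B*t)]
exp(-0.3302*6) = 0.1379037; exp(-0.3913*6) = 0.09557921
N_B = 0.3302 * 583075 / (0.3913 - 0.3302) * (0.1379037 - 0.09557921)
N_B = 133368

133368


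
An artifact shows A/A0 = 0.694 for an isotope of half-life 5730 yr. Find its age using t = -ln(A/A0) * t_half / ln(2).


lambda = ln(2) / t_half = ln(2) / 5730 = 1.209681e-04 /yr
t = -ln(A/A0) / lambda
t = -ln(0.694) / 1.209681e-04
t = 3019.7 yr

3019.7


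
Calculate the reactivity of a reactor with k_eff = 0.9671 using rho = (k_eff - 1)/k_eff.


rho = (k_eff - 1) / k_eff
rho = (0.9671 - 1) / 0.9671
rho = -0.034019

-0.034019


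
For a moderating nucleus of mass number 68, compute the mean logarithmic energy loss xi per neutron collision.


xi = 1 + (A-1)^2/(2A) * ln((A-1)/(A+1))
xi = 1 + (68-1)^2/(2*68) * ln((68-1)/(68 +1))
xi = 0.029126

0.029126


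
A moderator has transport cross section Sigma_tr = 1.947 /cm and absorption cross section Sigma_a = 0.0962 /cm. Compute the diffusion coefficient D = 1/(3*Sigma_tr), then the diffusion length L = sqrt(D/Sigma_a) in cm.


D = 1 / (3 * Sigma_tr) = 1 / (3 * 1.947) = 0.1712036 cm
L = sqrt(D / Sigma_a)
L = sqrt(0.1712036 / 0.0962)
L = 1.3340 cm

1.3340


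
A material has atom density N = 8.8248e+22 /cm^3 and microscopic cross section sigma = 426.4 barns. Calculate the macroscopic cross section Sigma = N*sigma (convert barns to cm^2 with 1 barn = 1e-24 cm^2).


Sigma = N * sigma_barns * 1e-24
Sigma = 8.8248e+22 * 426.4 * 1e-24
Sigma = 37.629 /cm

37.629


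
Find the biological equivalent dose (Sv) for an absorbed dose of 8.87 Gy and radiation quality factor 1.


H = D * Q
H = 8.87 * 1
H = 8.8700 Sv

8.8700


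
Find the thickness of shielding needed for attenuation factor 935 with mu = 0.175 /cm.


x = ln(factor) / mu
x = ln(935) / 0.175
x = 39.089 cm

39.089


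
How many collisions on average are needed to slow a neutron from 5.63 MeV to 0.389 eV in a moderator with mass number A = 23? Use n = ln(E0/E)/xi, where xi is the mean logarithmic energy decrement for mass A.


xi = 1 + (A-1)^2/(2A)*ln((A-1)/(A+1)) = 0.08448899 (for A = 23)
n = ln(E0/E) / xi
n = ln(5.63e6 / 0.389) / 0.08448899
n = ln(1.447301e+07) / 0.08448899 = 195.15

195.15


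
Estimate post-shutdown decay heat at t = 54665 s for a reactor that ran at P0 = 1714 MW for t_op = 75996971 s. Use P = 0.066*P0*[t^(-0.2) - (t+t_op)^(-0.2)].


P/P0 = 0.066 * [t^(-0.2) - (t + t_op)^(-0.2)]
P/P0 = 0.066 * [54665^(-0.2) - (54665 + 75996971)^(-0.2)]
P/P0 = 0.066 * [0.1128387 - 0.02653251] = 0.005696209
P = 1714 * 0.005696209 = 9.7633 MW

9.7633


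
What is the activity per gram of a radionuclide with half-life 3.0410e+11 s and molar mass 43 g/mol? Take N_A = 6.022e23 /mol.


lambda = ln(2) / t_half = ln(2) / 3.0410e+11 = 2.279340e-12 /s
SA = lambda * N_A / M
SA = 2.279340e-12 * 6.022e23 / 43
SA = 3.1921e+10 Bq/g

3.1921e+10


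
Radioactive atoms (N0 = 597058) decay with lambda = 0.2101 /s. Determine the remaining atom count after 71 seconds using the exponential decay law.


N = N0 * exp(-lambda * t)
N = 597058 * exp(-0.2101 * 71)
N = 0.19843

0.19843


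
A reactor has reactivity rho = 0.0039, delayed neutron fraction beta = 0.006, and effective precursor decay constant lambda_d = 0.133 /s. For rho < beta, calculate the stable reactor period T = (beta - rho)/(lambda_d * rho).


T = (beta - rho) / (lambda_d * rho)
T = (0.006 - 0.0039) / (0.133 * 0.0039)
T = 4.0486 s

4.0486


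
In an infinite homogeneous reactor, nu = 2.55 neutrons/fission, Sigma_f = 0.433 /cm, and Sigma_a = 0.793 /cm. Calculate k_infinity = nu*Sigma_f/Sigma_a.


k_inf = nu * Sigma_f / Sigma_a
k_inf = 2.55 * 0.433 / 0.793
k_inf = 1.3924

1.3924


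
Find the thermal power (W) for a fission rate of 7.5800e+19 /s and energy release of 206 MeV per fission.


P = fission_rate * E_MeV * 1.602e-13
P = 7.5800e+19 * 206 * 1.602e-13
P = 2.5015e+09 W

2.5015e+09


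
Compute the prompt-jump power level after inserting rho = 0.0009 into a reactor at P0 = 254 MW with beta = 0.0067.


P1/P0 = beta / (beta - rho)
P1/P0 = 0.0067 / (0.0067 - 0.0009) = 1.155172
P1 = 254 * 1.155172 = 293.41 MW

293.41


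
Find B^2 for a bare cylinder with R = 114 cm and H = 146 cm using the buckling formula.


B^2 = (2.405/R)^2 + (pi/H)^2
B^2 = (2.405/114)^2 + (pi/146)^2
B^2 = 9.0808e-04 /cm^2

9.0808e-04


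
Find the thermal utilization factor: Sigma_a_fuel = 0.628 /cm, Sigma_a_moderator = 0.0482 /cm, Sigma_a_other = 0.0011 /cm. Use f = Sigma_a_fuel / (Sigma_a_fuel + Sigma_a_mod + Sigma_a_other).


f = Sigma_a_fuel / (Sigma_a_fuel + Sigma_a_mod + Sigma_a_other)
f = 0.628 / (0.628 + 0.0482 + 0.0011)
f = 0.92721

0.92721


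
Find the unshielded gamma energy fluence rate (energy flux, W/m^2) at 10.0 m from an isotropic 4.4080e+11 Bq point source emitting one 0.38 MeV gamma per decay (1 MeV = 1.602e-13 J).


psi = A * E * 1.602e-13 / (4*pi*r^2)
psi = 4.4080e+11 * 0.38 * 1.602e-13 / (4*pi*10.0^2)
psi = 2.1354e-05 W/m^2

2.1354e-05


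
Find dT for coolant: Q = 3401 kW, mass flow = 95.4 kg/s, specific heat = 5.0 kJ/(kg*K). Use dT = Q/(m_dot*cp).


dT = Q / (m_dot * cp)
dT = 3401 / (95.4 * 5.0)
dT = 7.1300 C

7.1300


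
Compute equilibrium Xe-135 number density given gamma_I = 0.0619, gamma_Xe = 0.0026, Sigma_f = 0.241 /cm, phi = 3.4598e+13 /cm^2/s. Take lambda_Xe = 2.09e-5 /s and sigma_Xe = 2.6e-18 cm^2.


Xe_eq = (gamma_I + gamma_Xe) * Sigma_f * phi / (lambda_Xe + sigma_Xe * phi)
Numerator = (0.0619 + 0.0026) * 0.241 * 3.4598e+13 = 5.378086e+11
Denominator = 2.09e-5 + 2.6e-18 * 3.4598e+13 = 1.108548e-04
Xe_eq = 5.378086e+11 / 1.108548e-04 = 4.8515e+15 /cm^3

4.8515e+15


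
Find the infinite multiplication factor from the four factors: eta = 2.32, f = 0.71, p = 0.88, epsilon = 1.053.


k_inf = eta * f * p * epsilon
k_inf = 2.32 * 0.71 * 0.88 * 1.053
k_inf = 1.5264

1.5264


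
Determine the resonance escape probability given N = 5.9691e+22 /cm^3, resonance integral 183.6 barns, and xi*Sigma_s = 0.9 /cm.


p = exp(-N * I * 1e-24 / (xi*Sigma_s))
p = exp(-5.9691e+22 * 183.6 * 1e-24 / 0.9)
p = 5.1477e-06

5.1477e-06


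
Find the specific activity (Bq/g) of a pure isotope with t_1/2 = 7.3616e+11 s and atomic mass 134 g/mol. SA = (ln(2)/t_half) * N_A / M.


lambda = ln(2) / t_half = ln(2) / 7.3616e+11 = 9.415714e-13 /s
SA = lambda * N_A / M
SA = 9.415714e-13 * 6.022e23 / 134
SA = 4.2314e+09 Bq/g

4.2314e+09


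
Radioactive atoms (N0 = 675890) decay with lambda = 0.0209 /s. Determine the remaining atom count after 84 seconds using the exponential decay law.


N = N0 * exp(-lambda * t)
N = 675890 * exp(-0.0209 * 84)
N = 116796

116796


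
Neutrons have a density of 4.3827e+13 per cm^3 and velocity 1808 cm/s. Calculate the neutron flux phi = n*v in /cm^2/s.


phi = n * v
phi = 4.3827e+13 * 1808
phi = 7.9239e+16 /cm^2/s

7.9239e+16


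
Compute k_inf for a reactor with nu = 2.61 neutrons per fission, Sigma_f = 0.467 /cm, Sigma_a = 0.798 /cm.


k_inf = nu * Sigma_f / Sigma_a
k_inf = 2.61 * 0.467 / 0.798
k_inf = 1.5274

1.5274


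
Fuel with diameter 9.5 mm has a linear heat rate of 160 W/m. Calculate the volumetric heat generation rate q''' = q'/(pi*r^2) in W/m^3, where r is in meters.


r = D / 2 / 1000 = 9.5 / 2 / 1000 = 0.00475 m
q''' = q' / (pi * r^2)
q''' = 160 / (pi * 0.00475^2)
q''' = 2.2573e+06 W/m^3

2.2573e+06


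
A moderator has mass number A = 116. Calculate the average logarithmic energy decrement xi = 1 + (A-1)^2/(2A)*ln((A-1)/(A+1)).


xi = 1 + (A-1)^2/(2A) * ln((A-1)/(A+1))
xi = 1 + (116-1)^2/(2*116) * ln((116-1)/(116 +1))
xi = 0.017143

0.017143


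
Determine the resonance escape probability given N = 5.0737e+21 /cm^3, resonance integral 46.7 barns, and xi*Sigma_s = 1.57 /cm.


p = exp(-N * I * 1e-24 / (xi*Sigma_s))
p = exp(-5.0737e+21 * 46.7 * 1e-24 / 1.57)
p = 0.85992

0.85992


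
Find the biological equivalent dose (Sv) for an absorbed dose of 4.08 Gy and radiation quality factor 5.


H = D * Q
H = 4.08 * 5
H = 20.400 Sv

20.400


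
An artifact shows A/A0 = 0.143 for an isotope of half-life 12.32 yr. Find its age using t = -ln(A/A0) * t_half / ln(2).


lambda = ln(2) / t_half = ln(2) / 12.32 = 0.05626195 /yr
t = -ln(A/A0) / lambda
t = -ln(0.143) / 0.05626195
t = 34.569 yr

34.569


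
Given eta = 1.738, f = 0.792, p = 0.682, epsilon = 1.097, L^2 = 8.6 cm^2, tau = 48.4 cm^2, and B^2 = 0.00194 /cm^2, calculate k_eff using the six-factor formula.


k_inf = eta*f*p*eps = 1.738*0.792*0.682*1.097 = 1.029831
P_TNL = 1/(1 + L^2*B^2) = 1/(1 + 8.6*0.00194) = 0.9835898
P_FNL = exp(-B^2*tau) = exp(-0.00194*48.4) = 0.9103774
k_eff = k_inf * P_TNL * P_FNL = 1.029831 * 0.9835898 * 0.9103774
k_eff = 0.92215

0.92215


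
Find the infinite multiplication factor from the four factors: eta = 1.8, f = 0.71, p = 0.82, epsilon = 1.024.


k_inf = eta * f * p * epsilon
k_inf = 1.8 * 0.71 * 0.82 * 1.024
k_inf = 1.0731

1.0731


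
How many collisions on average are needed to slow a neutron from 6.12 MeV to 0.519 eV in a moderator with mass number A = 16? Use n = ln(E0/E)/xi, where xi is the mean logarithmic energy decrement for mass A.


xi = 1 + (A-1)^2/(2A)*ln((A-1)/(A+1)) = 0.1199467 (for A = 16)
n = ln(E0/E) / xi
n = ln(6.12e6 / 0.519) / 0.1199467
n = ln(1.179191e+07) / 0.1199467 = 135.75

135.75


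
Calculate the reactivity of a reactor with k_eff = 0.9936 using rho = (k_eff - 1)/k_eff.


rho = (k_eff - 1) / k_eff
rho = (0.9936 - 1) / 0.9936
rho = -0.0064412

-0.0064412


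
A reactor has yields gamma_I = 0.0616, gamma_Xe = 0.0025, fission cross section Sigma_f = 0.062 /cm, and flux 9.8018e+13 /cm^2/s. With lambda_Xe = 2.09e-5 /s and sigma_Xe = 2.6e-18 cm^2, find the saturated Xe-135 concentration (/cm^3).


Xe_eq = (gamma_I + gamma_Xe) * Sigma_f * phi / (lambda_Xe + sigma_Xe * phi)
Numerator = (0.0616 + 0.0025) * 0.062 * 9.8018e+13 = 3.895431e+11
Denominator = 2.09e-5 + 2.6e-18 * 9.8018e+13 = 2.757468e-04
Xe_eq = 3.895431e+11 / 2.757468e-04 = 1.4127e+15 /cm^3

1.4127e+15


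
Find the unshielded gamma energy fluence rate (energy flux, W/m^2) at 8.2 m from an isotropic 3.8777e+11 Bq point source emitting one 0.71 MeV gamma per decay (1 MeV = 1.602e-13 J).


psi = A * E * 1.602e-13 / (4*pi*r^2)
psi = 3.8777e+11 * 0.71 * 1.602e-13 / (4*pi*8.2^2)
psi = 5.2198e-05 W/m^2

5.2198e-05


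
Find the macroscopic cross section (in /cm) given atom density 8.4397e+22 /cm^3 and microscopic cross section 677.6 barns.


Sigma = N * sigma_barns * 1e-24
Sigma = 8.4397e+22 * 677.6 * 1e-24
Sigma = 57.187 /cm

57.187


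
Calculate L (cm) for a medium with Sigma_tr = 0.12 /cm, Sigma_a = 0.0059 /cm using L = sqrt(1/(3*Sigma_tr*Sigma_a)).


D = 1 / (3 * Sigma_tr) = 1 / (3 * 0.12) = 2.777778 cm
L = sqrt(D / Sigma_a)
L = sqrt(2.777778 / 0.0059)
L = 21.698 cm

21.698


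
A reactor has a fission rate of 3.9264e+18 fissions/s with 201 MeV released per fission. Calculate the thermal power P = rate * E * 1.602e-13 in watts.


P = fission_rate * E_MeV * 1.602e-13
P = 3.9264e+18 * 201 * 1.602e-13
P = 1.2643e+08 W

1.2643e+08


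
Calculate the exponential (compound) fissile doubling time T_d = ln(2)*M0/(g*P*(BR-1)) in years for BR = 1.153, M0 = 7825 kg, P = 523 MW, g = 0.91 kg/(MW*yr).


Breeding gain G = BR - 1 = 1.153 - 1 = 0.153
Fissile production rate = g * P * G = 0.91 * 523 * 0.153 = 72.81729 kg/yr
T_d = ln(2) * M0 / (g * P * G)
T_d = ln(2) * 7825 / 72.81729 = 74.486 yr

74.486


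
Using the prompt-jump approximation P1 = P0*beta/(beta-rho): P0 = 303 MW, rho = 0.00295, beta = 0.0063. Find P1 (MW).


P1/P0 = beta / (beta - rho)
P1/P0 = 0.0063 / (0.0063 - 0.00295) = 1.880597
P1 = 303 * 1.880597 = 569.82 MW

569.82


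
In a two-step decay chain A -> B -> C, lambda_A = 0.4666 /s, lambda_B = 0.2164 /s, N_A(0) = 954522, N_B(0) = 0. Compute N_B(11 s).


N_B(t) = lambda_A * N_A0 / (lambda_B - lambda_A) * [exp(-lambda_A*t) - exp(-lambda_B*t)]
exp(-0.4666*11) = 0.005901197; exp(-0.2164*11) = 0.09251356
N_B = 0.4666 * 954522 / (0.2164 - 0.4666) * (0.005901197 - 0.09251356)
N_B = 154178

154178


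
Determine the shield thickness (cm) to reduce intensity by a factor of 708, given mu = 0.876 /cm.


x = ln(factor) / mu
x = ln(708) / 0.876
x = 7.4914 cm

7.4914


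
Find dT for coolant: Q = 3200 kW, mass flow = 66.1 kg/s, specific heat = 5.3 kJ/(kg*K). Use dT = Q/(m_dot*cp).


dT = Q / (m_dot * cp)
dT = 3200 / (66.1 * 5.3)
dT = 9.1342 C

9.1342


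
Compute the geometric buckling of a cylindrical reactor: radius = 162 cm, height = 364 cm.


B^2 = (2.405/R)^2 + (pi/H)^2
B^2 = (2.405/162)^2 + (pi/364)^2
B^2 = 2.9488e-04 /cm^2

2.9488e-04


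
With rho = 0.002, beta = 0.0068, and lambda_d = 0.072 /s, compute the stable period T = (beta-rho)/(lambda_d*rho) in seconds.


T = (beta - rho) / (lambda_d * rho)
T = (0.0068 - 0.002) / (0.072 * 0.002)
T = 33.333 s

33.333


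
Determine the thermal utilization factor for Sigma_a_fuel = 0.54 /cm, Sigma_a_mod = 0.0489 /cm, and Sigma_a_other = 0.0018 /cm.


f = Sigma_a_fuel / (Sigma_a_fuel + Sigma_a_mod + Sigma_a_other)
f = 0.54 / (0.54 + 0.0489 + 0.0018)
f = 0.91417

0.91417
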